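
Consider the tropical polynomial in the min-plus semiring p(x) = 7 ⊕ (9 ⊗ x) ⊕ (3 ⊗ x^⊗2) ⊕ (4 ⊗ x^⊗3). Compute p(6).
p(6) = 7

A tropical monomial a ⊗ x^⊗i evaluates to a + i · x. Evaluating each term at x = 6:
  Term 0 contributes 7 + 0 · 6 = 7
  Term 1 contributes 9 + 1 · 6 = 15
  Term 2 contributes 3 + 2 · 6 = 15
  Term 3 contributes 4 + 3 · 6 = 22
p(6) = ⊕ of these = min[7, 15, 15, 22] = 7.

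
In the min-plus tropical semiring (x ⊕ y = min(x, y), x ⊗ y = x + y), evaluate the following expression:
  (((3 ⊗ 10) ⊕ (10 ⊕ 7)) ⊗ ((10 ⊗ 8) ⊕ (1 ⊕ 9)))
(((3 ⊗ 10) ⊕ (10 ⊕ 7)) ⊗ ((10 ⊗ 8) ⊕ (1 ⊕ 9))) = 8

Expand innermost to outermost. Recall ⊕ takes the minimum of its arguments and ⊗ takes their sum. Working out the expression (((3 ⊗ 10) ⊕ (10 ⊕ 7)) ⊗ ((10 ⊗ 8) ⊕ (1 ⊕ 9))) gives 8.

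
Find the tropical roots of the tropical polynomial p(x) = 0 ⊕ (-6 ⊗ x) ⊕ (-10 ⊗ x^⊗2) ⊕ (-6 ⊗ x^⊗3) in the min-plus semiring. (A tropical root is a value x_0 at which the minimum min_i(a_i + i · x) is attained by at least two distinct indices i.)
Roots: {-4, 4, 6}

Each tropical root is a break point of the lower envelope of the lines y = a_i + i · x (there are 4 lines, with slopes 0, 1, ..., 3). Only the lines that attain the minimum somewhere contribute to roots; other lines are dominated. Here the surviving (envelope) indices are i = 3, i = 2, i = 1, i = 0.
Intersections between consecutive envelope lines give the roots: for adjacent envelope indices i < j the intersection is x = (a_i − a_j) / (j − i). Reading off the sorted break points: {-4, 4, 6}.
Verification: at each break x_0, at least two indices attain the minimum of min_i(a_i + i · x_0).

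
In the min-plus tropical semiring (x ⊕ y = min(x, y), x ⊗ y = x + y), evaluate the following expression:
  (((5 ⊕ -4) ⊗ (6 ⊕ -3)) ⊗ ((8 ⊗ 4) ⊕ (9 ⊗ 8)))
(((5 ⊕ -4) ⊗ (6 ⊕ -3)) ⊗ ((8 ⊗ 4) ⊕ (9 ⊗ 8))) = 5

Expand innermost to outermost. Recall ⊕ takes the minimum of its arguments and ⊗ takes their sum. Working out the expression (((5 ⊕ -4) ⊗ (6 ⊕ -3)) ⊗ ((8 ⊗ 4) ⊕ (9 ⊗ 8))) gives 5.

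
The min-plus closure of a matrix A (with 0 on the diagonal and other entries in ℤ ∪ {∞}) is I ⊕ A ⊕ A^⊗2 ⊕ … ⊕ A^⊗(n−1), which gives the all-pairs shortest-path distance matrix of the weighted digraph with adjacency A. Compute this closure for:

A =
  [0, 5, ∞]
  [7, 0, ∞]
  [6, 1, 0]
Closure =
  [0, 5, ∞]
  [7, 0, ∞]
  [6, 1, 0]

This is the Floyd-Warshall all-pairs shortest-path computation. For each intermediate vertex k = 0, 1, …, 2, update dist[i][j] ← min(dist[i][j], dist[i][k] + dist[k][j]). The final matrix gives, for each (i, j), the minimum total weight of any directed path from i to j (possibly empty when i = j).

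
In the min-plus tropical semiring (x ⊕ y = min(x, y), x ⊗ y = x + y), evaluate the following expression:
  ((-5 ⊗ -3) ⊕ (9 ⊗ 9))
((-5 ⊗ -3) ⊕ (9 ⊗ 9)) = -8

Expand innermost to outermost. Recall ⊕ takes the minimum of its arguments and ⊗ takes their sum. Working out the expression ((-5 ⊗ -3) ⊕ (9 ⊗ 9)) gives -8.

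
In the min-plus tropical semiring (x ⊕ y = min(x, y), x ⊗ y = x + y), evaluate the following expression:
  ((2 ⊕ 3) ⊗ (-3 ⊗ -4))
((2 ⊕ 3) ⊗ (-3 ⊗ -4)) = -5

Expand innermost to outermost. Recall ⊕ takes the minimum of its arguments and ⊗ takes their sum. Working out the expression ((2 ⊕ 3) ⊗ (-3 ⊗ -4)) gives -5.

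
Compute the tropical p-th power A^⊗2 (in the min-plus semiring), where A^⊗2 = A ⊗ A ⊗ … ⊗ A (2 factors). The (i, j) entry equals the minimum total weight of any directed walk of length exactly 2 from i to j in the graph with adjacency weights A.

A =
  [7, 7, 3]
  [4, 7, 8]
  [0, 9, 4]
A^⊗2 =
  [3, 12, 7]
  [8, 11, 7]
  [4, 7, 3]

Each entry (A^⊗2)_ij equals the minimum over all length-2 walks i = v_0 → v_1 → … → v_2 = j of Σ_t A[v_t][v_{t+1}]. For example, for (i, j) = (0, 2) we minimise over 3 possible intermediate vertex sequences; the minimum is 7, attained along the walk 0 → 2 → 2.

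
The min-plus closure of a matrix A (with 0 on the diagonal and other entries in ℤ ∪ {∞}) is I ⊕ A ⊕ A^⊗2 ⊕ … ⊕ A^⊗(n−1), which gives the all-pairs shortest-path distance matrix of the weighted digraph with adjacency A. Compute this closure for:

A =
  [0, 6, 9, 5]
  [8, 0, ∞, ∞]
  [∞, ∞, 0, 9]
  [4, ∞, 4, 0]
Closure =
  [0, 6, 9, 5]
  [8, 0, 17, 13]
  [13, 19, 0, 9]
  [4, 10, 4, 0]

This is the Floyd-Warshall all-pairs shortest-path computation. For each intermediate vertex k = 0, 1, …, 3, update dist[i][j] ← min(dist[i][j], dist[i][k] + dist[k][j]). The final matrix gives, for each (i, j), the minimum total weight of any directed path from i to j (possibly empty when i = j).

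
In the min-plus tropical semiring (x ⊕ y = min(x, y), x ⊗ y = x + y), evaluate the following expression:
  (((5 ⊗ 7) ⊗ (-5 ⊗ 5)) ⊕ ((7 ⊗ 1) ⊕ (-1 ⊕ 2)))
(((5 ⊗ 7) ⊗ (-5 ⊗ 5)) ⊕ ((7 ⊗ 1) ⊕ (-1 ⊕ 2))) = -1

Expand innermost to outermost. Recall ⊕ takes the minimum of its arguments and ⊗ takes their sum. Working out the expression (((5 ⊗ 7) ⊗ (-5 ⊗ 5)) ⊕ ((7 ⊗ 1) ⊕ (-1 ⊕ 2))) gives -1.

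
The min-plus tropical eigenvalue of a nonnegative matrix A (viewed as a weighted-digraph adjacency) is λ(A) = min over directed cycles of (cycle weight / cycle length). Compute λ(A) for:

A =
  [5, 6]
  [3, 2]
λ(A) = 2

Enumerate directed cycles and compute their means (weight / length). Sample:
  cycle 0 → 0: weight = 5, length = 1, mean = 5/1 ≈ 5.000
  cycle 1 → 1: weight = 2, length = 1, mean = 2/1 ≈ 2.000
  cycle 0 → 1 → 0: weight = 9, length = 2, mean = 9/2 ≈ 4.500
  cycle 1 → 0 → 1: weight = 9, length = 2, mean = 9/2 ≈ 4.500
Minimum mean = 2.000, attained e.g. along the cycle 1 → 1 with weight 2 and length 1. So λ(A) = 2/1 = 2.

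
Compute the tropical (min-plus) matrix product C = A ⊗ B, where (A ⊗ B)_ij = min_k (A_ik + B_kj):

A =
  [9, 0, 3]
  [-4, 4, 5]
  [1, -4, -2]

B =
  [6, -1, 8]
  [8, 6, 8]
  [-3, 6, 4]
A ⊗ B =
  [0, 6, 7]
  [2, -5, 4]
  [-5, 0, 2]

Apply the min-plus product entry-by-entry:
  C[0][0] = min over k of (A[0][0] + B[0][0] = 9 + 6 = 15, A[0][1] + B[1][0] = 0 + 8 = 8, A[0][2] + B[2][0] = 3 + -3 = 0) = 0 (attained at k = 2)
  C[0][1] = min over k of (A[0][0] + B[0][1] = 9 + -1 = 8, A[0][1] + B[1][1] = 0 + 6 = 6, A[0][2] + B[2][1] = 3 + 6 = 9) = 6 (attained at k = 1)
  C[0][2] = min over k of (A[0][0] + B[0][2] = 9 + 8 = 17, A[0][1] + B[1][2] = 0 + 8 = 8, A[0][2] + B[2][2] = 3 + 4 = 7) = 7 (attained at k = 2)
  C[1][0] = min over k of (A[1][0] + B[0][0] = -4 + 6 = 2, A[1][1] + B[1][0] = 4 + 8 = 12, A[1][2] + B[2][0] = 5 + -3 = 2) = 2 (attained at k = 0)
  C[1][1] = min over k of (A[1][0] + B[0][1] = -4 + -1 = -5, A[1][1] + B[1][1] = 4 + 6 = 10, A[1][2] + B[2][1] = 5 + 6 = 11) = -5 (attained at k = 0)
  C[1][2] = min over k of (A[1][0] + B[0][2] = -4 + 8 = 4, A[1][1] + B[1][2] = 4 + 8 = 12, A[1][2] + B[2][2] = 5 + 4 = 9) = 4 (attained at k = 0)
  C[2][0] = min over k of (A[2][0] + B[0][0] = 1 + 6 = 7, A[2][1] + B[1][0] = -4 + 8 = 4, A[2][2] + B[2][0] = -2 + -3 = -5) = -5 (attained at k = 2)
  C[2][1] = min over k of (A[2][0] + B[0][1] = 1 + -1 = 0, A[2][1] + B[1][1] = -4 + 6 = 2, A[2][2] + B[2][1] = -2 + 6 = 4) = 0 (attained at k = 0)
  C[2][2] = min over k of (A[2][0] + B[0][2] = 1 + 8 = 9, A[2][1] + B[1][2] = -4 + 8 = 4, A[2][2] + B[2][2] = -2 + 4 = 2) = 2 (attained at k = 2)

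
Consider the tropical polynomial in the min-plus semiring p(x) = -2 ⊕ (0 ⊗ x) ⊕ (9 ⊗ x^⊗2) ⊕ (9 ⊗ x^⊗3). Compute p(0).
p(0) = -2

A tropical monomial a ⊗ x^⊗i evaluates to a + i · x. Evaluating each term at x = 0:
  Term 0 contributes -2 + 0 · 0 = -2
  Term 1 contributes 0 + 1 · 0 = 0
  Term 2 contributes 9 + 2 · 0 = 9
  Term 3 contributes 9 + 3 · 0 = 9
p(0) = ⊕ of these = min[-2, 0, 9, 9] = -2.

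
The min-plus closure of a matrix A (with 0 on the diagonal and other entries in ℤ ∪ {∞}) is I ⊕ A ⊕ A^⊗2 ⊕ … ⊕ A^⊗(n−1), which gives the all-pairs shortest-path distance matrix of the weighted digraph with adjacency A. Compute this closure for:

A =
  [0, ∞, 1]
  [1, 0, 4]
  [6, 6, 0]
Closure =
  [0, 7, 1]
  [1, 0, 2]
  [6, 6, 0]

This is the Floyd-Warshall all-pairs shortest-path computation. For each intermediate vertex k = 0, 1, …, 2, update dist[i][j] ← min(dist[i][j], dist[i][k] + dist[k][j]). The final matrix gives, for each (i, j), the minimum total weight of any directed path from i to j (possibly empty when i = j).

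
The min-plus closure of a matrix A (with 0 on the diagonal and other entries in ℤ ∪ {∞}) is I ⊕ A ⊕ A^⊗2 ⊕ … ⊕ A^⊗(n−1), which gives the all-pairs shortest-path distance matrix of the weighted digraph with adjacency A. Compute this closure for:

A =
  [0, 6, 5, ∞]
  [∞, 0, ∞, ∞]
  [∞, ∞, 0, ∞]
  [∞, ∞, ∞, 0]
Closure =
  [0, 6, 5, ∞]
  [∞, 0, ∞, ∞]
  [∞, ∞, 0, ∞]
  [∞, ∞, ∞, 0]

This is the Floyd-Warshall all-pairs shortest-path computation. For each intermediate vertex k = 0, 1, …, 3, update dist[i][j] ← min(dist[i][j], dist[i][k] + dist[k][j]). The final matrix gives, for each (i, j), the minimum total weight of any directed path from i to j (possibly empty when i = j).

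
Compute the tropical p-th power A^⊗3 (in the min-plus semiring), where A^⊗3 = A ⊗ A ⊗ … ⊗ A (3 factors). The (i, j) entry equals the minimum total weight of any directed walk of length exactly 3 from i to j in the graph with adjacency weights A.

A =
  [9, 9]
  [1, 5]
A^⊗3 =
  [15, 19]
  [11, 15]

Each entry (A^⊗3)_ij equals the minimum over all length-3 walks i = v_0 → v_1 → … → v_3 = j of Σ_t A[v_t][v_{t+1}]. For example, for (i, j) = (0, 1) we minimise over 4 possible intermediate vertex sequences; the minimum is 19, attained along the walk 0 → 1 → 0 → 1.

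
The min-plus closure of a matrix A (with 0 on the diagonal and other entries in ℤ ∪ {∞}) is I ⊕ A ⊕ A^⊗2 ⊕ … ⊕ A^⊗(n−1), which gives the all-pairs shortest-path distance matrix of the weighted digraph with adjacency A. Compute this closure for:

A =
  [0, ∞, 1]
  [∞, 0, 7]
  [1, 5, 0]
Closure =
  [0, 6, 1]
  [8, 0, 7]
  [1, 5, 0]

This is the Floyd-Warshall all-pairs shortest-path computation. For each intermediate vertex k = 0, 1, …, 2, update dist[i][j] ← min(dist[i][j], dist[i][k] + dist[k][j]). The final matrix gives, for each (i, j), the minimum total weight of any directed path from i to j (possibly empty when i = j).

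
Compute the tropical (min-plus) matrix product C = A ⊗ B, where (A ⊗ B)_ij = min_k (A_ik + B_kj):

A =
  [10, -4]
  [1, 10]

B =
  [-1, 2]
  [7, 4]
A ⊗ B =
  [3, 0]
  [0, 3]

Apply the min-plus product entry-by-entry:
  C[0][0] = min over k of (A[0][0] + B[0][0] = 10 + -1 = 9, A[0][1] + B[1][0] = -4 + 7 = 3) = 3 (attained at k = 1)
  C[0][1] = min over k of (A[0][0] + B[0][1] = 10 + 2 = 12, A[0][1] + B[1][1] = -4 + 4 = 0) = 0 (attained at k = 1)
  C[1][0] = min over k of (A[1][0] + B[0][0] = 1 + -1 = 0, A[1][1] + B[1][0] = 10 + 7 = 17) = 0 (attained at k = 0)
  C[1][1] = min over k of (A[1][0] + B[0][1] = 1 + 2 = 3, A[1][1] + B[1][1] = 10 + 4 = 14) = 3 (attained at k = 0)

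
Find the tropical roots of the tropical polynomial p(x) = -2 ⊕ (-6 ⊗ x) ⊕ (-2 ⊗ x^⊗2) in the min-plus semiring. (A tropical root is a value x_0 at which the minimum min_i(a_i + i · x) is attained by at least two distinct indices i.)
Roots: {-4, 4}

Each tropical root is a break point of the lower envelope of the lines y = a_i + i · x (there are 3 lines, with slopes 0, 1, ..., 2). Only the lines that attain the minimum somewhere contribute to roots; other lines are dominated. Here the surviving (envelope) indices are i = 2, i = 1, i = 0.
Intersections between consecutive envelope lines give the roots: for adjacent envelope indices i < j the intersection is x = (a_i − a_j) / (j − i). Reading off the sorted break points: {-4, 4}.
Verification: at each break x_0, at least two indices attain the minimum of min_i(a_i + i · x_0).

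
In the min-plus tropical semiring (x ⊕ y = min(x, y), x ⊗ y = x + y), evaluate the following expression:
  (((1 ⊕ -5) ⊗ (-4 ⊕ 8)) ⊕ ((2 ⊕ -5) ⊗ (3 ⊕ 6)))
(((1 ⊕ -5) ⊗ (-4 ⊕ 8)) ⊕ ((2 ⊕ -5) ⊗ (3 ⊕ 6))) = -9

Expand innermost to outermost. Recall ⊕ takes the minimum of its arguments and ⊗ takes their sum. Working out the expression (((1 ⊕ -5) ⊗ (-4 ⊕ 8)) ⊕ ((2 ⊕ -5) ⊗ (3 ⊕ 6))) gives -9.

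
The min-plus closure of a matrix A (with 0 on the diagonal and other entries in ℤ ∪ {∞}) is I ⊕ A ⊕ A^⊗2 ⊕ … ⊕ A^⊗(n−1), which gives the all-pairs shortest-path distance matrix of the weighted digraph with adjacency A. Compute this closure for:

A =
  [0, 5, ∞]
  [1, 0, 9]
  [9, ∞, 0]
Closure =
  [0, 5, 14]
  [1, 0, 9]
  [9, 14, 0]

This is the Floyd-Warshall all-pairs shortest-path computation. For each intermediate vertex k = 0, 1, …, 2, update dist[i][j] ← min(dist[i][j], dist[i][k] + dist[k][j]). The final matrix gives, for each (i, j), the minimum total weight of any directed path from i to j (possibly empty when i = j).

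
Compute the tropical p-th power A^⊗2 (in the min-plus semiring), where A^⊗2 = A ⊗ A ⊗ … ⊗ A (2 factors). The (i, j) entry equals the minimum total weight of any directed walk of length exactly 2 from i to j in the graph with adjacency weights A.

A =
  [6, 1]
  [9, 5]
A^⊗2 =
  [10, 6]
  [14, 10]

Each entry (A^⊗2)_ij equals the minimum over all length-2 walks i = v_0 → v_1 → … → v_2 = j of Σ_t A[v_t][v_{t+1}]. For example, for (i, j) = (0, 1) we minimise over 2 possible intermediate vertex sequences; the minimum is 6, attained along the walk 0 → 1 → 1.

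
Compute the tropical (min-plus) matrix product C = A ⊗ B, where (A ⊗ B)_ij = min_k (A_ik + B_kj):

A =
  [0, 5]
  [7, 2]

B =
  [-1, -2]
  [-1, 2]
A ⊗ B =
  [-1, -2]
  [1, 4]

Apply the min-plus product entry-by-entry:
  C[0][0] = min over k of (A[0][0] + B[0][0] = 0 + -1 = -1, A[0][1] + B[1][0] = 5 + -1 = 4) = -1 (attained at k = 0)
  C[0][1] = min over k of (A[0][0] + B[0][1] = 0 + -2 = -2, A[0][1] + B[1][1] = 5 + 2 = 7) = -2 (attained at k = 0)
  C[1][0] = min over k of (A[1][0] + B[0][0] = 7 + -1 = 6, A[1][1] + B[1][0] = 2 + -1 = 1) = 1 (attained at k = 1)
  C[1][1] = min over k of (A[1][0] + B[0][1] = 7 + -2 = 5, A[1][1] + B[1][1] = 2 + 2 = 4) = 4 (attained at k = 1)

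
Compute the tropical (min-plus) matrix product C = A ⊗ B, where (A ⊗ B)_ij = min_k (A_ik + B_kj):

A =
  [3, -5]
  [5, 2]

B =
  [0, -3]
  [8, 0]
A ⊗ B =
  [3, -5]
  [5, 2]

Apply the min-plus product entry-by-entry:
  C[0][0] = min over k of (A[0][0] + B[0][0] = 3 + 0 = 3, A[0][1] + B[1][0] = -5 + 8 = 3) = 3 (attained at k = 0)
  C[0][1] = min over k of (A[0][0] + B[0][1] = 3 + -3 = 0, A[0][1] + B[1][1] = -5 + 0 = -5) = -5 (attained at k = 1)
  C[1][0] = min over k of (A[1][0] + B[0][0] = 5 + 0 = 5, A[1][1] + B[1][0] = 2 + 8 = 10) = 5 (attained at k = 0)
  C[1][1] = min over k of (A[1][0] + B[0][1] = 5 + -3 = 2, A[1][1] + B[1][1] = 2 + 0 = 2) = 2 (attained at k = 0)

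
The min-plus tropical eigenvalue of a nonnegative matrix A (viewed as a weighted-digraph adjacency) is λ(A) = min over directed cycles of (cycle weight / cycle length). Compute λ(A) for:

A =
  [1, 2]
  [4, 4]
λ(A) = 1

Enumerate directed cycles and compute their means (weight / length). Sample:
  cycle 0 → 0: weight = 1, length = 1, mean = 1/1 ≈ 1.000
  cycle 1 → 1: weight = 4, length = 1, mean = 4/1 ≈ 4.000
  cycle 0 → 1 → 0: weight = 6, length = 2, mean = 6/2 ≈ 3.000
  cycle 1 → 0 → 1: weight = 6, length = 2, mean = 6/2 ≈ 3.000
Minimum mean = 1.000, attained e.g. along the cycle 0 → 0 with weight 1 and length 1. So λ(A) = 1/1 = 1.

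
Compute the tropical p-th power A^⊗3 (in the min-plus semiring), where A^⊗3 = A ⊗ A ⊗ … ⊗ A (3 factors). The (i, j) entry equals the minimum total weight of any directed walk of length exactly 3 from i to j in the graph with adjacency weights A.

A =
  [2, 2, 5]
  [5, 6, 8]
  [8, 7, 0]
A^⊗3 =
  [6, 6, 5]
  [9, 9, 8]
  [8, 7, 0]

Each entry (A^⊗3)_ij equals the minimum over all length-3 walks i = v_0 → v_1 → … → v_3 = j of Σ_t A[v_t][v_{t+1}]. For example, for (i, j) = (0, 2) we minimise over 9 possible intermediate vertex sequences; the minimum is 5, attained along the walk 0 → 2 → 2 → 2.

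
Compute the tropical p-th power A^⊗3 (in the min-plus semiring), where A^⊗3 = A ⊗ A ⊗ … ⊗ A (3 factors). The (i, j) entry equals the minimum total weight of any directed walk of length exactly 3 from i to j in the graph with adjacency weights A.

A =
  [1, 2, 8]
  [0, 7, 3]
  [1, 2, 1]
A^⊗3 =
  [3, 4, 6]
  [2, 3, 5]
  [3, 4, 3]

Each entry (A^⊗3)_ij equals the minimum over all length-3 walks i = v_0 → v_1 → … → v_3 = j of Σ_t A[v_t][v_{t+1}]. For example, for (i, j) = (0, 2) we minimise over 9 possible intermediate vertex sequences; the minimum is 6, attained along the walk 0 → 0 → 1 → 2.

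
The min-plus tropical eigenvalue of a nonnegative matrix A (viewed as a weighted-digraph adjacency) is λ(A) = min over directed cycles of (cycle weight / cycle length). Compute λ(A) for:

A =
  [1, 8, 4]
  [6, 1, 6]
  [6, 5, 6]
λ(A) = 1

Enumerate directed cycles and compute their means (weight / length). Sample:
  cycle 0 → 0: weight = 1, length = 1, mean = 1/1 ≈ 1.000
  cycle 1 → 1: weight = 1, length = 1, mean = 1/1 ≈ 1.000
  cycle 2 → 2: weight = 6, length = 1, mean = 6/1 ≈ 6.000
  cycle 0 → 1 → 0: weight = 14, length = 2, mean = 14/2 ≈ 7.000
  cycle 0 → 2 → 0: weight = 10, length = 2, mean = 10/2 ≈ 5.000
  cycle 1 → 0 → 1: weight = 14, length = 2, mean = 14/2 ≈ 7.000
Minimum mean = 1.000, attained e.g. along the cycle 0 → 0 with weight 1 and length 1. So λ(A) = 1/1 = 1.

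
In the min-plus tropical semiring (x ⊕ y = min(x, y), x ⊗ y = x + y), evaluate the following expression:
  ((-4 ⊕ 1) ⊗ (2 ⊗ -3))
((-4 ⊕ 1) ⊗ (2 ⊗ -3)) = -5

Expand innermost to outermost. Recall ⊕ takes the minimum of its arguments and ⊗ takes their sum. Working out the expression ((-4 ⊕ 1) ⊗ (2 ⊗ -3)) gives -5.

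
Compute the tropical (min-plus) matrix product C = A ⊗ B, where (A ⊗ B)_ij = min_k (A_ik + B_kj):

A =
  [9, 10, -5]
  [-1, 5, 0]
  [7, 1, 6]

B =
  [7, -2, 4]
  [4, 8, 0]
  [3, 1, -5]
A ⊗ B =
  [-2, -4, -10]
  [3, -3, -5]
  [5, 5, 1]

Apply the min-plus product entry-by-entry:
  C[0][0] = min over k of (A[0][0] + B[0][0] = 9 + 7 = 16, A[0][1] + B[1][0] = 10 + 4 = 14, A[0][2] + B[2][0] = -5 + 3 = -2) = -2 (attained at k = 2)
  C[0][1] = min over k of (A[0][0] + B[0][1] = 9 + -2 = 7, A[0][1] + B[1][1] = 10 + 8 = 18, A[0][2] + B[2][1] = -5 + 1 = -4) = -4 (attained at k = 2)
  C[0][2] = min over k of (A[0][0] + B[0][2] = 9 + 4 = 13, A[0][1] + B[1][2] = 10 + 0 = 10, A[0][2] + B[2][2] = -5 + -5 = -10) = -10 (attained at k = 2)
  C[1][0] = min over k of (A[1][0] + B[0][0] = -1 + 7 = 6, A[1][1] + B[1][0] = 5 + 4 = 9, A[1][2] + B[2][0] = 0 + 3 = 3) = 3 (attained at k = 2)
  C[1][1] = min over k of (A[1][0] + B[0][1] = -1 + -2 = -3, A[1][1] + B[1][1] = 5 + 8 = 13, A[1][2] + B[2][1] = 0 + 1 = 1) = -3 (attained at k = 0)
  C[1][2] = min over k of (A[1][0] + B[0][2] = -1 + 4 = 3, A[1][1] + B[1][2] = 5 + 0 = 5, A[1][2] + B[2][2] = 0 + -5 = -5) = -5 (attained at k = 2)
  C[2][0] = min over k of (A[2][0] + B[0][0] = 7 + 7 = 14, A[2][1] + B[1][0] = 1 + 4 = 5, A[2][2] + B[2][0] = 6 + 3 = 9) = 5 (attained at k = 1)
  C[2][1] = min over k of (A[2][0] + B[0][1] = 7 + -2 = 5, A[2][1] + B[1][1] = 1 + 8 = 9, A[2][2] + B[2][1] = 6 + 1 = 7) = 5 (attained at k = 0)
  C[2][2] = min over k of (A[2][0] + B[0][2] = 7 + 4 = 11, A[2][1] + B[1][2] = 1 + 0 = 1, A[2][2] + B[2][2] = 6 + -5 = 1) = 1 (attained at k = 1)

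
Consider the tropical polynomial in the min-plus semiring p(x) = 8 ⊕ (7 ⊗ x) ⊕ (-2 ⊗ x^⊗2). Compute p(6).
p(6) = 8

A tropical monomial a ⊗ x^⊗i evaluates to a + i · x. Evaluating each term at x = 6:
  Term 0 contributes 8 + 0 · 6 = 8
  Term 1 contributes 7 + 1 · 6 = 13
  Term 2 contributes -2 + 2 · 6 = 10
p(6) = ⊕ of these = min[8, 13, 10] = 8.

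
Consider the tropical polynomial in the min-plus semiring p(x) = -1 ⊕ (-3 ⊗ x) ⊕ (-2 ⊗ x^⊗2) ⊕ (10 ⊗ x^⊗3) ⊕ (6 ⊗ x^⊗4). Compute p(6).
p(6) = -1

A tropical monomial a ⊗ x^⊗i evaluates to a + i · x. Evaluating each term at x = 6:
  Term 0 contributes -1 + 0 · 6 = -1
  Term 1 contributes -3 + 1 · 6 = 3
  Term 2 contributes -2 + 2 · 6 = 10
  Term 3 contributes 10 + 3 · 6 = 28
  Term 4 contributes 6 + 4 · 6 = 30
p(6) = ⊕ of these = min[-1, 3, 10, 28, 30] = -1.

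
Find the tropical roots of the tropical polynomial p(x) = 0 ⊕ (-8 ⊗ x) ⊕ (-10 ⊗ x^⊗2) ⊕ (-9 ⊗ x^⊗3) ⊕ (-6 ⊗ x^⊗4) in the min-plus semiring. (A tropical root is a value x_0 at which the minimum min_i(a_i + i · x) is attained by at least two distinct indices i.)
Roots: {-3, -1, 2, 8}

Each tropical root is a break point of the lower envelope of the lines y = a_i + i · x (there are 5 lines, with slopes 0, 1, ..., 4). Only the lines that attain the minimum somewhere contribute to roots; other lines are dominated. Here the surviving (envelope) indices are i = 4, i = 3, i = 2, i = 1, i = 0.
Intersections between consecutive envelope lines give the roots: for adjacent envelope indices i < j the intersection is x = (a_i − a_j) / (j − i). Reading off the sorted break points: {-3, -1, 2, 8}.
Verification: at each break x_0, at least two indices attain the minimum of min_i(a_i + i · x_0).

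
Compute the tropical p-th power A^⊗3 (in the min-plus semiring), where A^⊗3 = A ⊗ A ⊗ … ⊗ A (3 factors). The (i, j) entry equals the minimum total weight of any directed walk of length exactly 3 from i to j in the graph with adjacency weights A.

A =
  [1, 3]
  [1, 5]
A^⊗3 =
  [3, 5]
  [3, 5]

Each entry (A^⊗3)_ij equals the minimum over all length-3 walks i = v_0 → v_1 → … → v_3 = j of Σ_t A[v_t][v_{t+1}]. For example, for (i, j) = (0, 1) we minimise over 4 possible intermediate vertex sequences; the minimum is 5, attained along the walk 0 → 0 → 0 → 1.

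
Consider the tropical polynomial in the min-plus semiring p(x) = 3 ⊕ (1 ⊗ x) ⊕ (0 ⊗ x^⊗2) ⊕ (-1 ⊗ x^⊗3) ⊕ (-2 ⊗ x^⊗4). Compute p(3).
p(3) = 3

A tropical monomial a ⊗ x^⊗i evaluates to a + i · x. Evaluating each term at x = 3:
  Term 0 contributes 3 + 0 · 3 = 3
  Term 1 contributes 1 + 1 · 3 = 4
  Term 2 contributes 0 + 2 · 3 = 6
  Term 3 contributes -1 + 3 · 3 = 8
  Term 4 contributes -2 + 4 · 3 = 10
p(3) = ⊕ of these = min[3, 4, 6, 8, 10] = 3.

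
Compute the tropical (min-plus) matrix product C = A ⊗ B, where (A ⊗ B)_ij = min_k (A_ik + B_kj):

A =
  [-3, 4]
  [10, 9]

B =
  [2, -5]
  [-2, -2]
A ⊗ B =
  [-1, -8]
  [7, 5]

Apply the min-plus product entry-by-entry:
  C[0][0] = min over k of (A[0][0] + B[0][0] = -3 + 2 = -1, A[0][1] + B[1][0] = 4 + -2 = 2) = -1 (attained at k = 0)
  C[0][1] = min over k of (A[0][0] + B[0][1] = -3 + -5 = -8, A[0][1] + B[1][1] = 4 + -2 = 2) = -8 (attained at k = 0)
  C[1][0] = min over k of (A[1][0] + B[0][0] = 10 + 2 = 12, A[1][1] + B[1][0] = 9 + -2 = 7) = 7 (attained at k = 1)
  C[1][1] = min over k of (A[1][0] + B[0][1] = 10 + -5 = 5, A[1][1] + B[1][1] = 9 + -2 = 7) = 5 (attained at k = 0)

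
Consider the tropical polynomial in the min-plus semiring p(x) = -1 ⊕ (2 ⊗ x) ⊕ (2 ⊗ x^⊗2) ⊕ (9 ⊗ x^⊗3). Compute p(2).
p(2) = -1

A tropical monomial a ⊗ x^⊗i evaluates to a + i · x. Evaluating each term at x = 2:
  Term 0 contributes -1 + 0 · 2 = -1
  Term 1 contributes 2 + 1 · 2 = 4
  Term 2 contributes 2 + 2 · 2 = 6
  Term 3 contributes 9 + 3 · 2 = 15
p(2) = ⊕ of these = min[-1, 4, 6, 15] = -1.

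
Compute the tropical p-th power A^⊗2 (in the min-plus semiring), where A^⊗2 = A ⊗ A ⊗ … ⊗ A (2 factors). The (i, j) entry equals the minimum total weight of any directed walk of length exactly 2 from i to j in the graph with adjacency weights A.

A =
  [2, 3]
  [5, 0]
A^⊗2 =
  [4, 3]
  [5, 0]

Each entry (A^⊗2)_ij equals the minimum over all length-2 walks i = v_0 → v_1 → … → v_2 = j of Σ_t A[v_t][v_{t+1}]. For example, for (i, j) = (0, 1) we minimise over 2 possible intermediate vertex sequences; the minimum is 3, attained along the walk 0 → 1 → 1.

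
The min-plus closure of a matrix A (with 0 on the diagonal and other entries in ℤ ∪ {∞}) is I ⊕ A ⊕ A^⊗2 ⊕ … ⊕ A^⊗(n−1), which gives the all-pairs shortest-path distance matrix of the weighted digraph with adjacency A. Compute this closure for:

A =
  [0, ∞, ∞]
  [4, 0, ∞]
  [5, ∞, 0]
Closure =
  [0, ∞, ∞]
  [4, 0, ∞]
  [5, ∞, 0]

This is the Floyd-Warshall all-pairs shortest-path computation. For each intermediate vertex k = 0, 1, …, 2, update dist[i][j] ← min(dist[i][j], dist[i][k] + dist[k][j]). The final matrix gives, for each (i, j), the minimum total weight of any directed path from i to j (possibly empty when i = j).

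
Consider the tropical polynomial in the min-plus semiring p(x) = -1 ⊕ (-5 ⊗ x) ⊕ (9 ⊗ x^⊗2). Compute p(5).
p(5) = -1

A tropical monomial a ⊗ x^⊗i evaluates to a + i · x. Evaluating each term at x = 5:
  Term 0 contributes -1 + 0 · 5 = -1
  Term 1 contributes -5 + 1 · 5 = 0
  Term 2 contributes 9 + 2 · 5 = 19
p(5) = ⊕ of these = min[-1, 0, 19] = -1.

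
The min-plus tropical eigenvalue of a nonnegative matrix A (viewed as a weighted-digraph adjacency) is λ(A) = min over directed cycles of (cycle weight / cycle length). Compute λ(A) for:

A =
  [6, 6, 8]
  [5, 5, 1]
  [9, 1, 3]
λ(A) = 1

Enumerate directed cycles and compute their means (weight / length). Sample:
  cycle 0 → 0: weight = 6, length = 1, mean = 6/1 ≈ 6.000
  cycle 1 → 1: weight = 5, length = 1, mean = 5/1 ≈ 5.000
  cycle 2 → 2: weight = 3, length = 1, mean = 3/1 ≈ 3.000
  cycle 0 → 1 → 0: weight = 11, length = 2, mean = 11/2 ≈ 5.500
  cycle 0 → 2 → 0: weight = 17, length = 2, mean = 17/2 ≈ 8.500
  cycle 1 → 0 → 1: weight = 11, length = 2, mean = 11/2 ≈ 5.500
Minimum mean = 1.000, attained e.g. along the cycle 1 → 2 → 1 with weight 2 and length 2. So λ(A) = 2/2 = 1.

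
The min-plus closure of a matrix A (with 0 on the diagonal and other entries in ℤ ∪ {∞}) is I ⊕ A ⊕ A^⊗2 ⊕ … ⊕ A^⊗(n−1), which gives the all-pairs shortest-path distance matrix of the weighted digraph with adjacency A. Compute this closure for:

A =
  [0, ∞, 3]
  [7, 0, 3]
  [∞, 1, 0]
Closure =
  [0, 4, 3]
  [7, 0, 3]
  [8, 1, 0]

This is the Floyd-Warshall all-pairs shortest-path computation. For each intermediate vertex k = 0, 1, …, 2, update dist[i][j] ← min(dist[i][j], dist[i][k] + dist[k][j]). The final matrix gives, for each (i, j), the minimum total weight of any directed path from i to j (possibly empty when i = j).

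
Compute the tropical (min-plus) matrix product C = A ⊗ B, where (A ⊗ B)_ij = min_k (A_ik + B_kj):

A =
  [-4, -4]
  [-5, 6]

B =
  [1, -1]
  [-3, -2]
A ⊗ B =
  [-7, -6]
  [-4, -6]

Apply the min-plus product entry-by-entry:
  C[0][0] = min over k of (A[0][0] + B[0][0] = -4 + 1 = -3, A[0][1] + B[1][0] = -4 + -3 = -7) = -7 (attained at k = 1)
  C[0][1] = min over k of (A[0][0] + B[0][1] = -4 + -1 = -5, A[0][1] + B[1][1] = -4 + -2 = -6) = -6 (attained at k = 1)
  C[1][0] = min over k of (A[1][0] + B[0][0] = -5 + 1 = -4, A[1][1] + B[1][0] = 6 + -3 = 3) = -4 (attained at k = 0)
  C[1][1] = min over k of (A[1][0] + B[0][1] = -5 + -1 = -6, A[1][1] + B[1][1] = 6 + -2 = 4) = -6 (attained at k = 0)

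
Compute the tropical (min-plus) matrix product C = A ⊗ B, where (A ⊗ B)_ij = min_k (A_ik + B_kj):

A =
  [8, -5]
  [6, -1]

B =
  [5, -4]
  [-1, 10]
A ⊗ B =
  [-6, 4]
  [-2, 2]

Apply the min-plus product entry-by-entry:
  C[0][0] = min over k of (A[0][0] + B[0][0] = 8 + 5 = 13, A[0][1] + B[1][0] = -5 + -1 = -6) = -6 (attained at k = 1)
  C[0][1] = min over k of (A[0][0] + B[0][1] = 8 + -4 = 4, A[0][1] + B[1][1] = -5 + 10 = 5) = 4 (attained at k = 0)
  C[1][0] = min over k of (A[1][0] + B[0][0] = 6 + 5 = 11, A[1][1] + B[1][0] = -1 + -1 = -2) = -2 (attained at k = 1)
  C[1][1] = min over k of (A[1][0] + B[0][1] = 6 + -4 = 2, A[1][1] + B[1][1] = -1 + 10 = 9) = 2 (attained at k = 0)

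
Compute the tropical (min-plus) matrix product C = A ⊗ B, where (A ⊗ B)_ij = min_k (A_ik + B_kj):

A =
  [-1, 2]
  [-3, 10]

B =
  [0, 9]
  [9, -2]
A ⊗ B =
  [-1, 0]
  [-3, 6]

Apply the min-plus product entry-by-entry:
  C[0][0] = min over k of (A[0][0] + B[0][0] = -1 + 0 = -1, A[0][1] + B[1][0] = 2 + 9 = 11) = -1 (attained at k = 0)
  C[0][1] = min over k of (A[0][0] + B[0][1] = -1 + 9 = 8, A[0][1] + B[1][1] = 2 + -2 = 0) = 0 (attained at k = 1)
  C[1][0] = min over k of (A[1][0] + B[0][0] = -3 + 0 = -3, A[1][1] + B[1][0] = 10 + 9 = 19) = -3 (attained at k = 0)
  C[1][1] = min over k of (A[1][0] + B[0][1] = -3 + 9 = 6, A[1][1] + B[1][1] = 10 + -2 = 8) = 6 (attained at k = 0)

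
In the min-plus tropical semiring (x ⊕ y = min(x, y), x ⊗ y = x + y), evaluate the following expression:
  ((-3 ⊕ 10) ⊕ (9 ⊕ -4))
((-3 ⊕ 10) ⊕ (9 ⊕ -4)) = -4

Expand innermost to outermost. Recall ⊕ takes the minimum of its arguments and ⊗ takes their sum. Working out the expression ((-3 ⊕ 10) ⊕ (9 ⊕ -4)) gives -4.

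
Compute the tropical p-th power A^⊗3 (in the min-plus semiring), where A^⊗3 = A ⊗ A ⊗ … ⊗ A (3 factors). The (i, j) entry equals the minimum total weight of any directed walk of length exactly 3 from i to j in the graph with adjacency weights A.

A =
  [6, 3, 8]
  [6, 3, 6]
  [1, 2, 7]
A^⊗3 =
  [10, 9, 12]
  [10, 9, 12]
  [9, 7, 10]

Each entry (A^⊗3)_ij equals the minimum over all length-3 walks i = v_0 → v_1 → … → v_3 = j of Σ_t A[v_t][v_{t+1}]. For example, for (i, j) = (0, 2) we minimise over 9 possible intermediate vertex sequences; the minimum is 12, attained along the walk 0 → 1 → 1 → 2.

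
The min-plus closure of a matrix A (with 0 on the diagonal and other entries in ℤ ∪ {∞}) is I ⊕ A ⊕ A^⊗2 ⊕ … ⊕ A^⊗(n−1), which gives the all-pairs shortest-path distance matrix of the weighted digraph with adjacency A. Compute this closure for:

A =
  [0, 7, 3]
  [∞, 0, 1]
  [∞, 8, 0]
Closure =
  [0, 7, 3]
  [∞, 0, 1]
  [∞, 8, 0]

This is the Floyd-Warshall all-pairs shortest-path computation. For each intermediate vertex k = 0, 1, …, 2, update dist[i][j] ← min(dist[i][j], dist[i][k] + dist[k][j]). The final matrix gives, for each (i, j), the minimum total weight of any directed path from i to j (possibly empty when i = j).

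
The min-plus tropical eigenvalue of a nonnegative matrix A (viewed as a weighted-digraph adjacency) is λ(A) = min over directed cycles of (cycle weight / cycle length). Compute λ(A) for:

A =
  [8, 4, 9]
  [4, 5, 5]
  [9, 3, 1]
λ(A) = 1

Enumerate directed cycles and compute their means (weight / length). Sample:
  cycle 0 → 0: weight = 8, length = 1, mean = 8/1 ≈ 8.000
  cycle 1 → 1: weight = 5, length = 1, mean = 5/1 ≈ 5.000
  cycle 2 → 2: weight = 1, length = 1, mean = 1/1 ≈ 1.000
  cycle 0 → 1 → 0: weight = 8, length = 2, mean = 8/2 ≈ 4.000
  cycle 0 → 2 → 0: weight = 18, length = 2, mean = 18/2 ≈ 9.000
  cycle 1 → 0 → 1: weight = 8, length = 2, mean = 8/2 ≈ 4.000
Minimum mean = 1.000, attained e.g. along the cycle 2 → 2 with weight 1 and length 1. So λ(A) = 1/1 = 1.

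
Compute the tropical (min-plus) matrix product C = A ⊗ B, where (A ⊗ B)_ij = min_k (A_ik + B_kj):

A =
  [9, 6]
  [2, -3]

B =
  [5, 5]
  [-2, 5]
A ⊗ B =
  [4, 11]
  [-5, 2]

Apply the min-plus product entry-by-entry:
  C[0][0] = min over k of (A[0][0] + B[0][0] = 9 + 5 = 14, A[0][1] + B[1][0] = 6 + -2 = 4) = 4 (attained at k = 1)
  C[0][1] = min over k of (A[0][0] + B[0][1] = 9 + 5 = 14, A[0][1] + B[1][1] = 6 + 5 = 11) = 11 (attained at k = 1)
  C[1][0] = min over k of (A[1][0] + B[0][0] = 2 + 5 = 7, A[1][1] + B[1][0] = -3 + -2 = -5) = -5 (attained at k = 1)
  C[1][1] = min over k of (A[1][0] + B[0][1] = 2 + 5 = 7, A[1][1] + B[1][1] = -3 + 5 = 2) = 2 (attained at k = 1)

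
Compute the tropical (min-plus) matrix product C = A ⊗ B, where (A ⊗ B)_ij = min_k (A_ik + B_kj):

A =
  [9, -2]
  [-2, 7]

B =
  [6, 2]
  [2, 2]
A ⊗ B =
  [0, 0]
  [4, 0]

Apply the min-plus product entry-by-entry:
  C[0][0] = min over k of (A[0][0] + B[0][0] = 9 + 6 = 15, A[0][1] + B[1][0] = -2 + 2 = 0) = 0 (attained at k = 1)
  C[0][1] = min over k of (A[0][0] + B[0][1] = 9 + 2 = 11, A[0][1] + B[1][1] = -2 + 2 = 0) = 0 (attained at k = 1)
  C[1][0] = min over k of (A[1][0] + B[0][0] = -2 + 6 = 4, A[1][1] + B[1][0] = 7 + 2 = 9) = 4 (attained at k = 0)
  C[1][1] = min over k of (A[1][0] + B[0][1] = -2 + 2 = 0, A[1][1] + B[1][1] = 7 + 2 = 9) = 0 (attained at k = 0)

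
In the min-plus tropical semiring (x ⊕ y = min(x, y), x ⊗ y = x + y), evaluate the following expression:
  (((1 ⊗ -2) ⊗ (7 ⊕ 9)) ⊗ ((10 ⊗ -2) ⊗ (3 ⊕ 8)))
(((1 ⊗ -2) ⊗ (7 ⊕ 9)) ⊗ ((10 ⊗ -2) ⊗ (3 ⊕ 8))) = 17

Expand innermost to outermost. Recall ⊕ takes the minimum of its arguments and ⊗ takes their sum. Working out the expression (((1 ⊗ -2) ⊗ (7 ⊕ 9)) ⊗ ((10 ⊗ -2) ⊗ (3 ⊕ 8))) gives 17.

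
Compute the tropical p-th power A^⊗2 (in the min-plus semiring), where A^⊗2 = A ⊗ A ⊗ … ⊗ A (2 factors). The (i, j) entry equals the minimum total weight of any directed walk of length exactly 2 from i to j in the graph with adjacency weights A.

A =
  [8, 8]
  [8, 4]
A^⊗2 =
  [16, 12]
  [12, 8]

Each entry (A^⊗2)_ij equals the minimum over all length-2 walks i = v_0 → v_1 → … → v_2 = j of Σ_t A[v_t][v_{t+1}]. For example, for (i, j) = (0, 1) we minimise over 2 possible intermediate vertex sequences; the minimum is 12, attained along the walk 0 → 1 → 1.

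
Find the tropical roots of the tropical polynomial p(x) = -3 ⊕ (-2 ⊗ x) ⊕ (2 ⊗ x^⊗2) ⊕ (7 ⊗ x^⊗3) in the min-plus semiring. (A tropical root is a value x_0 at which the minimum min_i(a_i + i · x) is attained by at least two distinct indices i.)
Roots: {-5, -4, -1}

Each tropical root is a break point of the lower envelope of the lines y = a_i + i · x (there are 4 lines, with slopes 0, 1, ..., 3). Only the lines that attain the minimum somewhere contribute to roots; other lines are dominated. Here the surviving (envelope) indices are i = 3, i = 2, i = 1, i = 0.
Intersections between consecutive envelope lines give the roots: for adjacent envelope indices i < j the intersection is x = (a_i − a_j) / (j − i). Reading off the sorted break points: {-5, -4, -1}.
Verification: at each break x_0, at least two indices attain the minimum of min_i(a_i + i · x_0).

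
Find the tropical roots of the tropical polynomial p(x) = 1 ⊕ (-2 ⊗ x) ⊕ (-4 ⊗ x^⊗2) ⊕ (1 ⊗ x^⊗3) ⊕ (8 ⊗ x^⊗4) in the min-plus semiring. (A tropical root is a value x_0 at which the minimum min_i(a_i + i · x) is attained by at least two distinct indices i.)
Roots: {-7, -5, 2, 3}

Each tropical root is a break point of the lower envelope of the lines y = a_i + i · x (there are 5 lines, with slopes 0, 1, ..., 4). Only the lines that attain the minimum somewhere contribute to roots; other lines are dominated. Here the surviving (envelope) indices are i = 4, i = 3, i = 2, i = 1, i = 0.
Intersections between consecutive envelope lines give the roots: for adjacent envelope indices i < j the intersection is x = (a_i − a_j) / (j − i). Reading off the sorted break points: {-7, -5, 2, 3}.
Verification: at each break x_0, at least two indices attain the minimum of min_i(a_i + i · x_0).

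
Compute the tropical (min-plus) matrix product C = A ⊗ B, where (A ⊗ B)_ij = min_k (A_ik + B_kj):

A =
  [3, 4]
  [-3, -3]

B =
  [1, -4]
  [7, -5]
A ⊗ B =
  [4, -1]
  [-2, -8]

Apply the min-plus product entry-by-entry:
  C[0][0] = min over k of (A[0][0] + B[0][0] = 3 + 1 = 4, A[0][1] + B[1][0] = 4 + 7 = 11) = 4 (attained at k = 0)
  C[0][1] = min over k of (A[0][0] + B[0][1] = 3 + -4 = -1, A[0][1] + B[1][1] = 4 + -5 = -1) = -1 (attained at k = 0)
  C[1][0] = min over k of (A[1][0] + B[0][0] = -3 + 1 = -2, A[1][1] + B[1][0] = -3 + 7 = 4) = -2 (attained at k = 0)
  C[1][1] = min over k of (A[1][0] + B[0][1] = -3 + -4 = -7, A[1][1] + B[1][1] = -3 + -5 = -8) = -8 (attained at k = 1)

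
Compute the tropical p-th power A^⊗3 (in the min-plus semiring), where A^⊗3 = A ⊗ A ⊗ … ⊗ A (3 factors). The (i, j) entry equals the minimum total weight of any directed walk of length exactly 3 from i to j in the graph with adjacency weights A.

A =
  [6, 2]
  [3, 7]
A^⊗3 =
  [11, 7]
  [8, 11]

Each entry (A^⊗3)_ij equals the minimum over all length-3 walks i = v_0 → v_1 → … → v_3 = j of Σ_t A[v_t][v_{t+1}]. For example, for (i, j) = (0, 1) we minimise over 4 possible intermediate vertex sequences; the minimum is 7, attained along the walk 0 → 1 → 0 → 1.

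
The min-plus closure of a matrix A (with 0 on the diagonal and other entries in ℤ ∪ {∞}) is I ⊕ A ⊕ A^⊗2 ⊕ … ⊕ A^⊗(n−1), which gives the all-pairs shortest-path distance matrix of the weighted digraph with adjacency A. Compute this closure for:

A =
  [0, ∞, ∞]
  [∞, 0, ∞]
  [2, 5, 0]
Closure =
  [0, ∞, ∞]
  [∞, 0, ∞]
  [2, 5, 0]

This is the Floyd-Warshall all-pairs shortest-path computation. For each intermediate vertex k = 0, 1, …, 2, update dist[i][j] ← min(dist[i][j], dist[i][k] + dist[k][j]). The final matrix gives, for each (i, j), the minimum total weight of any directed path from i to j (possibly empty when i = j).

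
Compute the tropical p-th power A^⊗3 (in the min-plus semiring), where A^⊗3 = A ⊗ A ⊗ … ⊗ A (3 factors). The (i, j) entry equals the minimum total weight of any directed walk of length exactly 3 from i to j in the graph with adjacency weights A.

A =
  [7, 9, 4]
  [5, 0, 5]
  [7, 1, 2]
A^⊗3 =
  [10, 5, 8]
  [5, 0, 5]
  [6, 1, 6]

Each entry (A^⊗3)_ij equals the minimum over all length-3 walks i = v_0 → v_1 → … → v_3 = j of Σ_t A[v_t][v_{t+1}]. For example, for (i, j) = (0, 2) we minimise over 9 possible intermediate vertex sequences; the minimum is 8, attained along the walk 0 → 2 → 2 → 2.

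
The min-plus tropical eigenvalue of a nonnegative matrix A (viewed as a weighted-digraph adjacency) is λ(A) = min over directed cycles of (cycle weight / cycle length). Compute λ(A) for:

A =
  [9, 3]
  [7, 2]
λ(A) = 2

Enumerate directed cycles and compute their means (weight / length). Sample:
  cycle 0 → 0: weight = 9, length = 1, mean = 9/1 ≈ 9.000
  cycle 1 → 1: weight = 2, length = 1, mean = 2/1 ≈ 2.000
  cycle 0 → 1 → 0: weight = 10, length = 2, mean = 10/2 ≈ 5.000
  cycle 1 → 0 → 1: weight = 10, length = 2, mean = 10/2 ≈ 5.000
Minimum mean = 2.000, attained e.g. along the cycle 1 → 1 with weight 2 and length 1. So λ(A) = 2/1 = 2.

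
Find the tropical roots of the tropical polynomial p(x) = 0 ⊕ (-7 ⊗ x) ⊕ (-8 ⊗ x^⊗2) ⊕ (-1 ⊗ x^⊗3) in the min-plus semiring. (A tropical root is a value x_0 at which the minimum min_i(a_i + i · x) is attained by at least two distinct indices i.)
Roots: {-7, 1, 7}

Each tropical root is a break point of the lower envelope of the lines y = a_i + i · x (there are 4 lines, with slopes 0, 1, ..., 3). Only the lines that attain the minimum somewhere contribute to roots; other lines are dominated. Here the surviving (envelope) indices are i = 3, i = 2, i = 1, i = 0.
Intersections between consecutive envelope lines give the roots: for adjacent envelope indices i < j the intersection is x = (a_i − a_j) / (j − i). Reading off the sorted break points: {-7, 1, 7}.
Verification: at each break x_0, at least two indices attain the minimum of min_i(a_i + i · x_0).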